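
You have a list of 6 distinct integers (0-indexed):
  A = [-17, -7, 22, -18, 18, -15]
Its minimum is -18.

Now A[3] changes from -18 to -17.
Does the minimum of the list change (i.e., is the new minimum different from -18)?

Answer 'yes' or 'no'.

Old min = -18
Change: A[3] -18 -> -17
Changed element was the min; new min must be rechecked.
New min = -17; changed? yes

Answer: yes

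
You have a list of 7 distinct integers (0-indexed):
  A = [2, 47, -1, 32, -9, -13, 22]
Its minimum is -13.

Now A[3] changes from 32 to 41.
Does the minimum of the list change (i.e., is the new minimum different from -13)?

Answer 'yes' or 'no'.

Answer: no

Derivation:
Old min = -13
Change: A[3] 32 -> 41
Changed element was NOT the min; min changes only if 41 < -13.
New min = -13; changed? no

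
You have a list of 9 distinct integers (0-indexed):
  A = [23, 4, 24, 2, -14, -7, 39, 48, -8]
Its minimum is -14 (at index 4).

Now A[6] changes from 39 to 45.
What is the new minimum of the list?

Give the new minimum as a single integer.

Answer: -14

Derivation:
Old min = -14 (at index 4)
Change: A[6] 39 -> 45
Changed element was NOT the old min.
  New min = min(old_min, new_val) = min(-14, 45) = -14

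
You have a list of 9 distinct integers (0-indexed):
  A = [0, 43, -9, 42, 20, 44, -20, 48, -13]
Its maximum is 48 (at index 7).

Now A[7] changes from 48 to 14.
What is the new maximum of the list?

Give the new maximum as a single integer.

Old max = 48 (at index 7)
Change: A[7] 48 -> 14
Changed element WAS the max -> may need rescan.
  Max of remaining elements: 44
  New max = max(14, 44) = 44

Answer: 44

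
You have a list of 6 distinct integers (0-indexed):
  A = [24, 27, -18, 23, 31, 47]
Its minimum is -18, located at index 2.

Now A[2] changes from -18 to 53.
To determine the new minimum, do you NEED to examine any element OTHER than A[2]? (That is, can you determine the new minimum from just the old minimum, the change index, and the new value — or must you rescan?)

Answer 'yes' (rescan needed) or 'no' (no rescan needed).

Old min = -18 at index 2
Change at index 2: -18 -> 53
Index 2 WAS the min and new value 53 > old min -18. Must rescan other elements to find the new min.
Needs rescan: yes

Answer: yes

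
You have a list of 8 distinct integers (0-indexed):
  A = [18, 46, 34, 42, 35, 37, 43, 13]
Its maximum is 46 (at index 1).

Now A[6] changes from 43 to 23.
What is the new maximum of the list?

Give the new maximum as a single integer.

Answer: 46

Derivation:
Old max = 46 (at index 1)
Change: A[6] 43 -> 23
Changed element was NOT the old max.
  New max = max(old_max, new_val) = max(46, 23) = 46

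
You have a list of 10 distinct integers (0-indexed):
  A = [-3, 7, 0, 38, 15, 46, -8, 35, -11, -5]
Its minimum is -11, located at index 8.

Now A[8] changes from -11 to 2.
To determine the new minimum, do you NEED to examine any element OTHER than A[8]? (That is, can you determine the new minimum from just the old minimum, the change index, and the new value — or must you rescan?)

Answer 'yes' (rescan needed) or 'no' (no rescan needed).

Answer: yes

Derivation:
Old min = -11 at index 8
Change at index 8: -11 -> 2
Index 8 WAS the min and new value 2 > old min -11. Must rescan other elements to find the new min.
Needs rescan: yes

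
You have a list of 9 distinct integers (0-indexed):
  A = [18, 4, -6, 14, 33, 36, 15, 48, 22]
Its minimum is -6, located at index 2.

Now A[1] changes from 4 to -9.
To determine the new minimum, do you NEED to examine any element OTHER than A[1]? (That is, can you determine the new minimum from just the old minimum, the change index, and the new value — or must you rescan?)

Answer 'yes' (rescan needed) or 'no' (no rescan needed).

Old min = -6 at index 2
Change at index 1: 4 -> -9
Index 1 was NOT the min. New min = min(-6, -9). No rescan of other elements needed.
Needs rescan: no

Answer: no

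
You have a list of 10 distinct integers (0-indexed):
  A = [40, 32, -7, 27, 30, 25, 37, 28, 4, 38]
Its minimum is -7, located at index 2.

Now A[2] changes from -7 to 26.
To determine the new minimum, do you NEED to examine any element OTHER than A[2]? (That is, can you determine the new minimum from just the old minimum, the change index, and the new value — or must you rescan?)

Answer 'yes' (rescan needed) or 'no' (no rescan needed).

Old min = -7 at index 2
Change at index 2: -7 -> 26
Index 2 WAS the min and new value 26 > old min -7. Must rescan other elements to find the new min.
Needs rescan: yes

Answer: yes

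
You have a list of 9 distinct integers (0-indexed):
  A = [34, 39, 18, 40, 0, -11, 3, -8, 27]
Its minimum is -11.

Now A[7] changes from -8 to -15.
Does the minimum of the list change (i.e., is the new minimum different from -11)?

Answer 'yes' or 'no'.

Answer: yes

Derivation:
Old min = -11
Change: A[7] -8 -> -15
Changed element was NOT the min; min changes only if -15 < -11.
New min = -15; changed? yes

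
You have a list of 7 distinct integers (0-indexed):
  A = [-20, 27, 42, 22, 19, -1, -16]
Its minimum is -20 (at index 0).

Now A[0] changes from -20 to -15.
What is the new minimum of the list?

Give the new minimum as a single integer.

Answer: -16

Derivation:
Old min = -20 (at index 0)
Change: A[0] -20 -> -15
Changed element WAS the min. Need to check: is -15 still <= all others?
  Min of remaining elements: -16
  New min = min(-15, -16) = -16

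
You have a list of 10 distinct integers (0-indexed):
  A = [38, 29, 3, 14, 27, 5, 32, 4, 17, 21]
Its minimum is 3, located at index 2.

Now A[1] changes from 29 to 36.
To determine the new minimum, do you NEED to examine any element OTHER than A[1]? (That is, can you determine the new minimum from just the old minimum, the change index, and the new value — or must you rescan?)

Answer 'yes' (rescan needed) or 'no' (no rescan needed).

Answer: no

Derivation:
Old min = 3 at index 2
Change at index 1: 29 -> 36
Index 1 was NOT the min. New min = min(3, 36). No rescan of other elements needed.
Needs rescan: no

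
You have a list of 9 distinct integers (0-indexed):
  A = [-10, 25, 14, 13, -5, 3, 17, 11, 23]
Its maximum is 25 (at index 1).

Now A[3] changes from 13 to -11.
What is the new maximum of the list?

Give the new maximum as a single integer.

Old max = 25 (at index 1)
Change: A[3] 13 -> -11
Changed element was NOT the old max.
  New max = max(old_max, new_val) = max(25, -11) = 25

Answer: 25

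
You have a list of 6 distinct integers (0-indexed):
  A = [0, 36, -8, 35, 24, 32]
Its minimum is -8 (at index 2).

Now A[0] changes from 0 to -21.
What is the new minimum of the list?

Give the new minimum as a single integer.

Old min = -8 (at index 2)
Change: A[0] 0 -> -21
Changed element was NOT the old min.
  New min = min(old_min, new_val) = min(-8, -21) = -21

Answer: -21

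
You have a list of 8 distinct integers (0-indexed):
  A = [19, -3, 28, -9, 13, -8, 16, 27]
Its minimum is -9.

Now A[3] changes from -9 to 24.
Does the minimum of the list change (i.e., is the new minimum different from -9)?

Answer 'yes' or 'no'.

Old min = -9
Change: A[3] -9 -> 24
Changed element was the min; new min must be rechecked.
New min = -8; changed? yes

Answer: yes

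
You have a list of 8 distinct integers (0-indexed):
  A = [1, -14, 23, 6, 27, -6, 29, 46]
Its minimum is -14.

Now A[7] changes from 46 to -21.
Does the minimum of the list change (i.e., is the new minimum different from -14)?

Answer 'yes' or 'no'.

Answer: yes

Derivation:
Old min = -14
Change: A[7] 46 -> -21
Changed element was NOT the min; min changes only if -21 < -14.
New min = -21; changed? yes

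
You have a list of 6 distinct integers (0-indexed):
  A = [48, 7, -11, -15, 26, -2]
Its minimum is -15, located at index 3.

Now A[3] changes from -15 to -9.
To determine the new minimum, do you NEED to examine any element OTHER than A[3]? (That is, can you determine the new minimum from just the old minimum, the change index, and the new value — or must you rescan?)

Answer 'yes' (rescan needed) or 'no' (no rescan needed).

Old min = -15 at index 3
Change at index 3: -15 -> -9
Index 3 WAS the min and new value -9 > old min -15. Must rescan other elements to find the new min.
Needs rescan: yes

Answer: yes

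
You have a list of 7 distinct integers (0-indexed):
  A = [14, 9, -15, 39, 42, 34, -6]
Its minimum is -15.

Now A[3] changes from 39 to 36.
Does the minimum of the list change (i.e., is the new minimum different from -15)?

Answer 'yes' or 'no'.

Old min = -15
Change: A[3] 39 -> 36
Changed element was NOT the min; min changes only if 36 < -15.
New min = -15; changed? no

Answer: no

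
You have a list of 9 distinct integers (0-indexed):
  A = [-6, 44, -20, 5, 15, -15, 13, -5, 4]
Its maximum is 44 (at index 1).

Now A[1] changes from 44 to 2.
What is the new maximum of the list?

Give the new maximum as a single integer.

Answer: 15

Derivation:
Old max = 44 (at index 1)
Change: A[1] 44 -> 2
Changed element WAS the max -> may need rescan.
  Max of remaining elements: 15
  New max = max(2, 15) = 15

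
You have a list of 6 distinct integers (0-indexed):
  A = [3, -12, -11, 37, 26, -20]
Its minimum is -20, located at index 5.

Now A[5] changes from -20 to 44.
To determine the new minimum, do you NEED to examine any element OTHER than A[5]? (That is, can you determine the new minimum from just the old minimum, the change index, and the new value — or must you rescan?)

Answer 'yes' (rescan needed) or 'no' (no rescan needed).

Old min = -20 at index 5
Change at index 5: -20 -> 44
Index 5 WAS the min and new value 44 > old min -20. Must rescan other elements to find the new min.
Needs rescan: yes

Answer: yes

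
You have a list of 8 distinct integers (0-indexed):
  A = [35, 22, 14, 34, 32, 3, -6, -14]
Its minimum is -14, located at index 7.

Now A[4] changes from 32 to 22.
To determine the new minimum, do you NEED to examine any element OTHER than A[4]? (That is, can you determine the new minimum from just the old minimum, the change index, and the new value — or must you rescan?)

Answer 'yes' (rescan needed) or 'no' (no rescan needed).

Old min = -14 at index 7
Change at index 4: 32 -> 22
Index 4 was NOT the min. New min = min(-14, 22). No rescan of other elements needed.
Needs rescan: no

Answer: no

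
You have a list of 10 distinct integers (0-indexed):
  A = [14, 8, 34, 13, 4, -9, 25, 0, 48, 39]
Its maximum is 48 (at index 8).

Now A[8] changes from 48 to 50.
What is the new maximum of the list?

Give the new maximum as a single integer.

Old max = 48 (at index 8)
Change: A[8] 48 -> 50
Changed element WAS the max -> may need rescan.
  Max of remaining elements: 39
  New max = max(50, 39) = 50

Answer: 50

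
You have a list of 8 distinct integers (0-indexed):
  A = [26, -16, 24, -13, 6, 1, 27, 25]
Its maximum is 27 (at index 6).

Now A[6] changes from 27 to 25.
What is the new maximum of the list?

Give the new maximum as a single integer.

Answer: 26

Derivation:
Old max = 27 (at index 6)
Change: A[6] 27 -> 25
Changed element WAS the max -> may need rescan.
  Max of remaining elements: 26
  New max = max(25, 26) = 26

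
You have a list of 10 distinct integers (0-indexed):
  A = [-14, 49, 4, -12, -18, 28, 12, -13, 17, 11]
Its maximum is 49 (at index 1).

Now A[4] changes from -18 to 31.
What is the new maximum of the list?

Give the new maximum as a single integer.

Answer: 49

Derivation:
Old max = 49 (at index 1)
Change: A[4] -18 -> 31
Changed element was NOT the old max.
  New max = max(old_max, new_val) = max(49, 31) = 49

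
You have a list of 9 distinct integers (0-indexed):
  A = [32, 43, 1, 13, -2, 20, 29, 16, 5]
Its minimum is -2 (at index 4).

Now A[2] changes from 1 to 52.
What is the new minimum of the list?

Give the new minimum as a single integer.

Answer: -2

Derivation:
Old min = -2 (at index 4)
Change: A[2] 1 -> 52
Changed element was NOT the old min.
  New min = min(old_min, new_val) = min(-2, 52) = -2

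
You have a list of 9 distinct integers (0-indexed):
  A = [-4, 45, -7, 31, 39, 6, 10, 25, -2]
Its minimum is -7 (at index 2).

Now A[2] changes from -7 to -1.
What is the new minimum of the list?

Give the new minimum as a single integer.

Old min = -7 (at index 2)
Change: A[2] -7 -> -1
Changed element WAS the min. Need to check: is -1 still <= all others?
  Min of remaining elements: -4
  New min = min(-1, -4) = -4

Answer: -4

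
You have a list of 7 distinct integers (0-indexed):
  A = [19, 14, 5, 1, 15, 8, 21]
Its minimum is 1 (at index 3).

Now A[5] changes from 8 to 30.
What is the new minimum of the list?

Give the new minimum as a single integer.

Old min = 1 (at index 3)
Change: A[5] 8 -> 30
Changed element was NOT the old min.
  New min = min(old_min, new_val) = min(1, 30) = 1

Answer: 1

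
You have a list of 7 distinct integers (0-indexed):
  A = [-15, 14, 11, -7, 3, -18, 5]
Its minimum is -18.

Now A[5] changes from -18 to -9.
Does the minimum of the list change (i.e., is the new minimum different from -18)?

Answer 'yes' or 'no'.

Old min = -18
Change: A[5] -18 -> -9
Changed element was the min; new min must be rechecked.
New min = -15; changed? yes

Answer: yes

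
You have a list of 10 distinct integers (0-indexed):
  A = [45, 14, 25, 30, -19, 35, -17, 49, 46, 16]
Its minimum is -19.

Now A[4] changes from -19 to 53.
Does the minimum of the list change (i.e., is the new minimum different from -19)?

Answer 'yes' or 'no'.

Old min = -19
Change: A[4] -19 -> 53
Changed element was the min; new min must be rechecked.
New min = -17; changed? yes

Answer: yes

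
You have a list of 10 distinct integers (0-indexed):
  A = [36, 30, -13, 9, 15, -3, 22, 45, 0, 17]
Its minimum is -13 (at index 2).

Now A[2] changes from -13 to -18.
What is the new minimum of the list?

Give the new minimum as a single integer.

Answer: -18

Derivation:
Old min = -13 (at index 2)
Change: A[2] -13 -> -18
Changed element WAS the min. Need to check: is -18 still <= all others?
  Min of remaining elements: -3
  New min = min(-18, -3) = -18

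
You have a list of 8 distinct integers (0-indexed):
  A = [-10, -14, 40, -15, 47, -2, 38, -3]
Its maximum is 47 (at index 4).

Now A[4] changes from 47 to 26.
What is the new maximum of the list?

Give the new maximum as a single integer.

Answer: 40

Derivation:
Old max = 47 (at index 4)
Change: A[4] 47 -> 26
Changed element WAS the max -> may need rescan.
  Max of remaining elements: 40
  New max = max(26, 40) = 40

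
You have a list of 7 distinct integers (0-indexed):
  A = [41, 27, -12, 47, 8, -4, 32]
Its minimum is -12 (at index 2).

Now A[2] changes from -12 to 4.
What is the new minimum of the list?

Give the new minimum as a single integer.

Old min = -12 (at index 2)
Change: A[2] -12 -> 4
Changed element WAS the min. Need to check: is 4 still <= all others?
  Min of remaining elements: -4
  New min = min(4, -4) = -4

Answer: -4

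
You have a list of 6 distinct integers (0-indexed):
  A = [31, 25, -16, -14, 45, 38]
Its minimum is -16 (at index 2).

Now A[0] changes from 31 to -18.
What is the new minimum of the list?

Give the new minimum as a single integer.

Answer: -18

Derivation:
Old min = -16 (at index 2)
Change: A[0] 31 -> -18
Changed element was NOT the old min.
  New min = min(old_min, new_val) = min(-16, -18) = -18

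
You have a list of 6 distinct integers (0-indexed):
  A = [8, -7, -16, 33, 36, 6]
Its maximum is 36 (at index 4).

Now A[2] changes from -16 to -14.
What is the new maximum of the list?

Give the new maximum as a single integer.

Answer: 36

Derivation:
Old max = 36 (at index 4)
Change: A[2] -16 -> -14
Changed element was NOT the old max.
  New max = max(old_max, new_val) = max(36, -14) = 36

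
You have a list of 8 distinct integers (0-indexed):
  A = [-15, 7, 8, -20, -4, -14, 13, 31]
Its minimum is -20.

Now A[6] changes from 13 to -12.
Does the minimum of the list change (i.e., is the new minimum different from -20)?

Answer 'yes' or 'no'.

Answer: no

Derivation:
Old min = -20
Change: A[6] 13 -> -12
Changed element was NOT the min; min changes only if -12 < -20.
New min = -20; changed? no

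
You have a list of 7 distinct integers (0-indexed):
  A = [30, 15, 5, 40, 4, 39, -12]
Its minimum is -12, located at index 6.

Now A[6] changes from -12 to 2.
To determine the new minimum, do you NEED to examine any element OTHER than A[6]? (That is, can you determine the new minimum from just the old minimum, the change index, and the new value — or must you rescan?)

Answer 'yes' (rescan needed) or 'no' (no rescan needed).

Answer: yes

Derivation:
Old min = -12 at index 6
Change at index 6: -12 -> 2
Index 6 WAS the min and new value 2 > old min -12. Must rescan other elements to find the new min.
Needs rescan: yes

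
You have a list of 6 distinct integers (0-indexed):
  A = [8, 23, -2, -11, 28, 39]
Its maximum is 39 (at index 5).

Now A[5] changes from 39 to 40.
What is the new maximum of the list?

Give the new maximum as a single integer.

Old max = 39 (at index 5)
Change: A[5] 39 -> 40
Changed element WAS the max -> may need rescan.
  Max of remaining elements: 28
  New max = max(40, 28) = 40

Answer: 40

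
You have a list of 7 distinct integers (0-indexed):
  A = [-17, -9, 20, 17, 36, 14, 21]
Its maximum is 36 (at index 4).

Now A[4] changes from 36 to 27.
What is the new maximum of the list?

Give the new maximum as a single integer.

Old max = 36 (at index 4)
Change: A[4] 36 -> 27
Changed element WAS the max -> may need rescan.
  Max of remaining elements: 21
  New max = max(27, 21) = 27

Answer: 27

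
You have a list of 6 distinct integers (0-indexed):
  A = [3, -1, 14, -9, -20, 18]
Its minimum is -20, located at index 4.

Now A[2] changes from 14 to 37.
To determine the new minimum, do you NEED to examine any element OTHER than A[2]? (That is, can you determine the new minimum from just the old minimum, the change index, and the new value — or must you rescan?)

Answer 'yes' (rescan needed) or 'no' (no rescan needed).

Answer: no

Derivation:
Old min = -20 at index 4
Change at index 2: 14 -> 37
Index 2 was NOT the min. New min = min(-20, 37). No rescan of other elements needed.
Needs rescan: no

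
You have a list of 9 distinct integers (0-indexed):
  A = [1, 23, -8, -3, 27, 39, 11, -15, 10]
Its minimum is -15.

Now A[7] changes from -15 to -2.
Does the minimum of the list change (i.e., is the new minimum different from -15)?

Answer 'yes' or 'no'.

Old min = -15
Change: A[7] -15 -> -2
Changed element was the min; new min must be rechecked.
New min = -8; changed? yes

Answer: yes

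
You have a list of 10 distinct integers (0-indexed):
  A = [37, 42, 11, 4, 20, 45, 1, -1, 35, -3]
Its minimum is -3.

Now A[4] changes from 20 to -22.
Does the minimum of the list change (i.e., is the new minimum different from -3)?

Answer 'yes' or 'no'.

Old min = -3
Change: A[4] 20 -> -22
Changed element was NOT the min; min changes only if -22 < -3.
New min = -22; changed? yes

Answer: yes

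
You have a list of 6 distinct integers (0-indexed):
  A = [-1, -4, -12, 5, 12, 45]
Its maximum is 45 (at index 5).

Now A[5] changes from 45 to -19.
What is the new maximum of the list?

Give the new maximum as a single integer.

Old max = 45 (at index 5)
Change: A[5] 45 -> -19
Changed element WAS the max -> may need rescan.
  Max of remaining elements: 12
  New max = max(-19, 12) = 12

Answer: 12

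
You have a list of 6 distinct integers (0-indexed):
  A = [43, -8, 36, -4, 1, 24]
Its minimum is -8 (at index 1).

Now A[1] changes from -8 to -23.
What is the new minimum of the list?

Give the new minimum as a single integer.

Old min = -8 (at index 1)
Change: A[1] -8 -> -23
Changed element WAS the min. Need to check: is -23 still <= all others?
  Min of remaining elements: -4
  New min = min(-23, -4) = -23

Answer: -23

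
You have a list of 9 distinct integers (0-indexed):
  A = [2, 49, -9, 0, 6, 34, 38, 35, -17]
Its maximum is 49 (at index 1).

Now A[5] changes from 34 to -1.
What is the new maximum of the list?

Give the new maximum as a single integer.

Old max = 49 (at index 1)
Change: A[5] 34 -> -1
Changed element was NOT the old max.
  New max = max(old_max, new_val) = max(49, -1) = 49

Answer: 49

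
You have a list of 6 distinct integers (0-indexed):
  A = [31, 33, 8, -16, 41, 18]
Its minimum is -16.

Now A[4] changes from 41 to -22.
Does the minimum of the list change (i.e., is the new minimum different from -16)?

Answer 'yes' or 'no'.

Answer: yes

Derivation:
Old min = -16
Change: A[4] 41 -> -22
Changed element was NOT the min; min changes only if -22 < -16.
New min = -22; changed? yes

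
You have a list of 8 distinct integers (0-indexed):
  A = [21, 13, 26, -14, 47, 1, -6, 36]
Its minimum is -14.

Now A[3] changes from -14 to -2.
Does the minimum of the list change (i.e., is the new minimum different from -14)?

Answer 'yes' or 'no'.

Answer: yes

Derivation:
Old min = -14
Change: A[3] -14 -> -2
Changed element was the min; new min must be rechecked.
New min = -6; changed? yes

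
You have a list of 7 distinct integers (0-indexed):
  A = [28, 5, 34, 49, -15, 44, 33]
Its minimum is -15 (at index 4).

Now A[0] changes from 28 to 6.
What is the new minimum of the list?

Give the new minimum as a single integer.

Answer: -15

Derivation:
Old min = -15 (at index 4)
Change: A[0] 28 -> 6
Changed element was NOT the old min.
  New min = min(old_min, new_val) = min(-15, 6) = -15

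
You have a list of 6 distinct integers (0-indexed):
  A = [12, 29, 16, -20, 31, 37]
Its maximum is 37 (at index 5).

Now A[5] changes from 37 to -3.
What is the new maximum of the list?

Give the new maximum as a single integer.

Answer: 31

Derivation:
Old max = 37 (at index 5)
Change: A[5] 37 -> -3
Changed element WAS the max -> may need rescan.
  Max of remaining elements: 31
  New max = max(-3, 31) = 31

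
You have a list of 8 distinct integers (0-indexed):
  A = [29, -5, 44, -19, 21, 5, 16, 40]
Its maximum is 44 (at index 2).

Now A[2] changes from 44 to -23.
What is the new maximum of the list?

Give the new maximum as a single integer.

Old max = 44 (at index 2)
Change: A[2] 44 -> -23
Changed element WAS the max -> may need rescan.
  Max of remaining elements: 40
  New max = max(-23, 40) = 40

Answer: 40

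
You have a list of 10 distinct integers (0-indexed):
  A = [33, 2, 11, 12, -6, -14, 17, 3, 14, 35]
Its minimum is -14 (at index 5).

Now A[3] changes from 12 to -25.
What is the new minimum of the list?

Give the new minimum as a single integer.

Old min = -14 (at index 5)
Change: A[3] 12 -> -25
Changed element was NOT the old min.
  New min = min(old_min, new_val) = min(-14, -25) = -25

Answer: -25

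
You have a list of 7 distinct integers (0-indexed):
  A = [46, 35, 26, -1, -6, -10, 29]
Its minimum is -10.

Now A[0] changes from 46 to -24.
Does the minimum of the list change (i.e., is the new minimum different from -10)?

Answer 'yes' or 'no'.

Old min = -10
Change: A[0] 46 -> -24
Changed element was NOT the min; min changes only if -24 < -10.
New min = -24; changed? yes

Answer: yes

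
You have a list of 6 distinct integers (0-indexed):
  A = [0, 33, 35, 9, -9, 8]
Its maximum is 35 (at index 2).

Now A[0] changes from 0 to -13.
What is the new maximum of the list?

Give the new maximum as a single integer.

Old max = 35 (at index 2)
Change: A[0] 0 -> -13
Changed element was NOT the old max.
  New max = max(old_max, new_val) = max(35, -13) = 35

Answer: 35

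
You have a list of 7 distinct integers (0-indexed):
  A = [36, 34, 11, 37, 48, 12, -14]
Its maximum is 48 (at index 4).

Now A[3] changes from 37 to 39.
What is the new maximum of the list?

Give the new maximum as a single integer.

Answer: 48

Derivation:
Old max = 48 (at index 4)
Change: A[3] 37 -> 39
Changed element was NOT the old max.
  New max = max(old_max, new_val) = max(48, 39) = 48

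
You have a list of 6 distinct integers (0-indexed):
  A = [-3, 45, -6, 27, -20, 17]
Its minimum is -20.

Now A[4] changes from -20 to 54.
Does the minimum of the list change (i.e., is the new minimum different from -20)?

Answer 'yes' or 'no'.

Answer: yes

Derivation:
Old min = -20
Change: A[4] -20 -> 54
Changed element was the min; new min must be rechecked.
New min = -6; changed? yes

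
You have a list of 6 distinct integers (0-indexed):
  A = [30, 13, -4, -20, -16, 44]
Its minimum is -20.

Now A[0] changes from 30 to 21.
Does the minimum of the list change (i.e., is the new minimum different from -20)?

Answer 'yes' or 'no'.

Old min = -20
Change: A[0] 30 -> 21
Changed element was NOT the min; min changes only if 21 < -20.
New min = -20; changed? no

Answer: no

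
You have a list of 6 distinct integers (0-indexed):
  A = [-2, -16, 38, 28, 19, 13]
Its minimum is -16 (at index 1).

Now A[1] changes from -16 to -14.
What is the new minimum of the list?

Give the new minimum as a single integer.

Answer: -14

Derivation:
Old min = -16 (at index 1)
Change: A[1] -16 -> -14
Changed element WAS the min. Need to check: is -14 still <= all others?
  Min of remaining elements: -2
  New min = min(-14, -2) = -14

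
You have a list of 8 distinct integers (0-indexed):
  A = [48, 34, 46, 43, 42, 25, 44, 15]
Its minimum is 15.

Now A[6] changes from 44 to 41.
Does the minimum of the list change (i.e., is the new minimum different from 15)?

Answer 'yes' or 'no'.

Old min = 15
Change: A[6] 44 -> 41
Changed element was NOT the min; min changes only if 41 < 15.
New min = 15; changed? no

Answer: no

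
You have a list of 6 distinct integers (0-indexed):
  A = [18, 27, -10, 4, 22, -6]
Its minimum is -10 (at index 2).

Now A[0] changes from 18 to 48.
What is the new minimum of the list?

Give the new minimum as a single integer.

Answer: -10

Derivation:
Old min = -10 (at index 2)
Change: A[0] 18 -> 48
Changed element was NOT the old min.
  New min = min(old_min, new_val) = min(-10, 48) = -10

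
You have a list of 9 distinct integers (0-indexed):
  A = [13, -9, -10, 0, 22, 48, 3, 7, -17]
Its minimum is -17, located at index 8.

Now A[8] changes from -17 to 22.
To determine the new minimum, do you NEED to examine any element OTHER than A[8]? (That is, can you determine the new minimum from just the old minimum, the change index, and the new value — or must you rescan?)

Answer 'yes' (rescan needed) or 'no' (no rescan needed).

Answer: yes

Derivation:
Old min = -17 at index 8
Change at index 8: -17 -> 22
Index 8 WAS the min and new value 22 > old min -17. Must rescan other elements to find the new min.
Needs rescan: yes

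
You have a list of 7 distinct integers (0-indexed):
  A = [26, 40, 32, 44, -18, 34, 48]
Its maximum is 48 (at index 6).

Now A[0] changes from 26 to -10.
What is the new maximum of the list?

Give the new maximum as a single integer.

Old max = 48 (at index 6)
Change: A[0] 26 -> -10
Changed element was NOT the old max.
  New max = max(old_max, new_val) = max(48, -10) = 48

Answer: 48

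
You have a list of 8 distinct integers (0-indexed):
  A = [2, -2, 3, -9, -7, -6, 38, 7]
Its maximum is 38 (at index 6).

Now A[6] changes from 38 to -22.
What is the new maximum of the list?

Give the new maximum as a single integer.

Old max = 38 (at index 6)
Change: A[6] 38 -> -22
Changed element WAS the max -> may need rescan.
  Max of remaining elements: 7
  New max = max(-22, 7) = 7

Answer: 7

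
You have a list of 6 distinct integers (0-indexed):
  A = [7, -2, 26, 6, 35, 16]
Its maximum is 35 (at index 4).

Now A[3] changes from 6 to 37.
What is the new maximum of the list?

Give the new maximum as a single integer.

Answer: 37

Derivation:
Old max = 35 (at index 4)
Change: A[3] 6 -> 37
Changed element was NOT the old max.
  New max = max(old_max, new_val) = max(35, 37) = 37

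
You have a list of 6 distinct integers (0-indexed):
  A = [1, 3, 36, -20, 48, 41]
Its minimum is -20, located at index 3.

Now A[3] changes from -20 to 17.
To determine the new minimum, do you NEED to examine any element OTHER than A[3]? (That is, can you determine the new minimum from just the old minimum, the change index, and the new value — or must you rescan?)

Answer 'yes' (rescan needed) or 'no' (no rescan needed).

Old min = -20 at index 3
Change at index 3: -20 -> 17
Index 3 WAS the min and new value 17 > old min -20. Must rescan other elements to find the new min.
Needs rescan: yes

Answer: yes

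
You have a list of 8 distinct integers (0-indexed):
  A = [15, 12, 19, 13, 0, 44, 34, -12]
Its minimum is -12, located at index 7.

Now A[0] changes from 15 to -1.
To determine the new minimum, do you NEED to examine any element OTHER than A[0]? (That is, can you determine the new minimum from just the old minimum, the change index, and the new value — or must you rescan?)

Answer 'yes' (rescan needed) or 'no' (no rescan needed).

Answer: no

Derivation:
Old min = -12 at index 7
Change at index 0: 15 -> -1
Index 0 was NOT the min. New min = min(-12, -1). No rescan of other elements needed.
Needs rescan: no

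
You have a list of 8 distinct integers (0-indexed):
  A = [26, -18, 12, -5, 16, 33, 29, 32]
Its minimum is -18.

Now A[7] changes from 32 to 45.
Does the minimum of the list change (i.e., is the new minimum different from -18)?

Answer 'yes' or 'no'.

Answer: no

Derivation:
Old min = -18
Change: A[7] 32 -> 45
Changed element was NOT the min; min changes only if 45 < -18.
New min = -18; changed? no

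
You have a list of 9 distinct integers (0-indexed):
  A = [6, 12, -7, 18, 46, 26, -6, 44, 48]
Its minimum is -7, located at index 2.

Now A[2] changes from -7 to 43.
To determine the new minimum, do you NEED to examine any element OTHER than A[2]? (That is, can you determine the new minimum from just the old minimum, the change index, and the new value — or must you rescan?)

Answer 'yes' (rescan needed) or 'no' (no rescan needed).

Answer: yes

Derivation:
Old min = -7 at index 2
Change at index 2: -7 -> 43
Index 2 WAS the min and new value 43 > old min -7. Must rescan other elements to find the new min.
Needs rescan: yes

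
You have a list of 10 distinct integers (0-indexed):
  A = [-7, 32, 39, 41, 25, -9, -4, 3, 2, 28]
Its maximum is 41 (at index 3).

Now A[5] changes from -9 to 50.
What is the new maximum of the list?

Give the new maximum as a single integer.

Answer: 50

Derivation:
Old max = 41 (at index 3)
Change: A[5] -9 -> 50
Changed element was NOT the old max.
  New max = max(old_max, new_val) = max(41, 50) = 50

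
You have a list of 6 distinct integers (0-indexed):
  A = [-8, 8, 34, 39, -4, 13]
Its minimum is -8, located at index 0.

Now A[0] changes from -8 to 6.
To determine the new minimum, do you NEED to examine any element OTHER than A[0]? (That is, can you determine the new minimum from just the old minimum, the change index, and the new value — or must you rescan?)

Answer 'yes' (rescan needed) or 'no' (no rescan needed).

Answer: yes

Derivation:
Old min = -8 at index 0
Change at index 0: -8 -> 6
Index 0 WAS the min and new value 6 > old min -8. Must rescan other elements to find the new min.
Needs rescan: yes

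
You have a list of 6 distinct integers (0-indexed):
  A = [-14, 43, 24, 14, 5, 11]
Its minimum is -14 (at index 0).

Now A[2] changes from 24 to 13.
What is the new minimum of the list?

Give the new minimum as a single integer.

Old min = -14 (at index 0)
Change: A[2] 24 -> 13
Changed element was NOT the old min.
  New min = min(old_min, new_val) = min(-14, 13) = -14

Answer: -14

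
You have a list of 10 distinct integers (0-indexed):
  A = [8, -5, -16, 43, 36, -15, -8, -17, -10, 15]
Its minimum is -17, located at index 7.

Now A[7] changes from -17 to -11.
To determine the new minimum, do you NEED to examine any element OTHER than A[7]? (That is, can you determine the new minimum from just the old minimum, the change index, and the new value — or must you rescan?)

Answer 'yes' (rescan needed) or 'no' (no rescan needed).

Old min = -17 at index 7
Change at index 7: -17 -> -11
Index 7 WAS the min and new value -11 > old min -17. Must rescan other elements to find the new min.
Needs rescan: yes

Answer: yes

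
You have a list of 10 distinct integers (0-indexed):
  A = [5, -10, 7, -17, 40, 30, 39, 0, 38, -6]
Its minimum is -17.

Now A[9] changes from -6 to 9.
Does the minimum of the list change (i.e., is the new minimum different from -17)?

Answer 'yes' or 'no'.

Answer: no

Derivation:
Old min = -17
Change: A[9] -6 -> 9
Changed element was NOT the min; min changes only if 9 < -17.
New min = -17; changed? no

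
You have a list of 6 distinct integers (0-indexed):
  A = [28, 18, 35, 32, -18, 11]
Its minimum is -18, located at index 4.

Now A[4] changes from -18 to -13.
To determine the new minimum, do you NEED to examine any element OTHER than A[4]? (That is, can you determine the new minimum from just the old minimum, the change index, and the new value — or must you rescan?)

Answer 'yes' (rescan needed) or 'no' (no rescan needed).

Answer: yes

Derivation:
Old min = -18 at index 4
Change at index 4: -18 -> -13
Index 4 WAS the min and new value -13 > old min -18. Must rescan other elements to find the new min.
Needs rescan: yes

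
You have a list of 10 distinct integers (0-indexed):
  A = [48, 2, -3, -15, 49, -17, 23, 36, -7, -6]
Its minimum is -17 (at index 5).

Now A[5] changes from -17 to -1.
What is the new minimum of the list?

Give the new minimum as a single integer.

Answer: -15

Derivation:
Old min = -17 (at index 5)
Change: A[5] -17 -> -1
Changed element WAS the min. Need to check: is -1 still <= all others?
  Min of remaining elements: -15
  New min = min(-1, -15) = -15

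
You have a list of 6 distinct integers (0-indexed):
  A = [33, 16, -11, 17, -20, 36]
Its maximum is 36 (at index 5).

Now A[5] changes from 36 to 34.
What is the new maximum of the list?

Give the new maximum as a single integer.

Old max = 36 (at index 5)
Change: A[5] 36 -> 34
Changed element WAS the max -> may need rescan.
  Max of remaining elements: 33
  New max = max(34, 33) = 34

Answer: 34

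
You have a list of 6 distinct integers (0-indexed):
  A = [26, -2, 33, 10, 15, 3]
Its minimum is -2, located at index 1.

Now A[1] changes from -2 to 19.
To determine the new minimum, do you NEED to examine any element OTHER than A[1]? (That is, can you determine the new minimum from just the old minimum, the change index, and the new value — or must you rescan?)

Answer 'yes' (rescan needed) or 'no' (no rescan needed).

Old min = -2 at index 1
Change at index 1: -2 -> 19
Index 1 WAS the min and new value 19 > old min -2. Must rescan other elements to find the new min.
Needs rescan: yes

Answer: yes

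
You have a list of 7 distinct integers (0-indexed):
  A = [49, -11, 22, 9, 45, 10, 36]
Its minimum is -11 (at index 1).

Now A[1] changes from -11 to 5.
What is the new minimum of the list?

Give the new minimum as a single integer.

Answer: 5

Derivation:
Old min = -11 (at index 1)
Change: A[1] -11 -> 5
Changed element WAS the min. Need to check: is 5 still <= all others?
  Min of remaining elements: 9
  New min = min(5, 9) = 5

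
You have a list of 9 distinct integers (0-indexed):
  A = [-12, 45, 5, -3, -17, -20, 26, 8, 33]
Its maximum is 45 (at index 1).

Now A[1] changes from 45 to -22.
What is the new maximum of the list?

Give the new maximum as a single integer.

Old max = 45 (at index 1)
Change: A[1] 45 -> -22
Changed element WAS the max -> may need rescan.
  Max of remaining elements: 33
  New max = max(-22, 33) = 33

Answer: 33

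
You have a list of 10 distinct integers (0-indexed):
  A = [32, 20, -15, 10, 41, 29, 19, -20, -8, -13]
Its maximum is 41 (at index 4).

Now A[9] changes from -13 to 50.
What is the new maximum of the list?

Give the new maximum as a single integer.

Old max = 41 (at index 4)
Change: A[9] -13 -> 50
Changed element was NOT the old max.
  New max = max(old_max, new_val) = max(41, 50) = 50

Answer: 50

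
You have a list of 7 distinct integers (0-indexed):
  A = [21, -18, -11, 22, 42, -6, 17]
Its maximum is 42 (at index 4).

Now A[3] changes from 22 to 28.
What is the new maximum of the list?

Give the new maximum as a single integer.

Old max = 42 (at index 4)
Change: A[3] 22 -> 28
Changed element was NOT the old max.
  New max = max(old_max, new_val) = max(42, 28) = 42

Answer: 42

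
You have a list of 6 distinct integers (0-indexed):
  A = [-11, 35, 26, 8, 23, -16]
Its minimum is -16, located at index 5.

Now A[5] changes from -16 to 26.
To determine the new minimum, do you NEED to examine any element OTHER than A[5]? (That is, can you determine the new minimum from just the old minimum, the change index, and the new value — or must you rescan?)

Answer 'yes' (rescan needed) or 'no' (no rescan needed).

Answer: yes

Derivation:
Old min = -16 at index 5
Change at index 5: -16 -> 26
Index 5 WAS the min and new value 26 > old min -16. Must rescan other elements to find the new min.
Needs rescan: yes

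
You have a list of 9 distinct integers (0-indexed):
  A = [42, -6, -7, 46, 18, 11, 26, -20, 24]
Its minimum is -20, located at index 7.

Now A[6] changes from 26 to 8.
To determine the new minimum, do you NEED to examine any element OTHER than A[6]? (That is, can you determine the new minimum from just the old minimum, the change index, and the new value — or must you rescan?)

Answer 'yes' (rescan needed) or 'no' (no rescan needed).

Old min = -20 at index 7
Change at index 6: 26 -> 8
Index 6 was NOT the min. New min = min(-20, 8). No rescan of other elements needed.
Needs rescan: no

Answer: no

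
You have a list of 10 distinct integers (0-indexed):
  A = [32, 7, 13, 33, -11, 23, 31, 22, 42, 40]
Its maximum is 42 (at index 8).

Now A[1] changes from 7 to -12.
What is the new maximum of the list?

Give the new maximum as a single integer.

Answer: 42

Derivation:
Old max = 42 (at index 8)
Change: A[1] 7 -> -12
Changed element was NOT the old max.
  New max = max(old_max, new_val) = max(42, -12) = 42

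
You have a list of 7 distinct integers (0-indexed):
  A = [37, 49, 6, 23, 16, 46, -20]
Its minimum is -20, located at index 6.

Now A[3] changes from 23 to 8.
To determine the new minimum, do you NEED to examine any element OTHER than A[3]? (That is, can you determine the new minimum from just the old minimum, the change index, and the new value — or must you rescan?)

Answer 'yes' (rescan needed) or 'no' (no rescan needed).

Old min = -20 at index 6
Change at index 3: 23 -> 8
Index 3 was NOT the min. New min = min(-20, 8). No rescan of other elements needed.
Needs rescan: no

Answer: no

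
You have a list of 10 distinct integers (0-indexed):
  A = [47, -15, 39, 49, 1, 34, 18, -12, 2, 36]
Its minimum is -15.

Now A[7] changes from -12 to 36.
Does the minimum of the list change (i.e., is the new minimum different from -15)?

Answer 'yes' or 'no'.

Old min = -15
Change: A[7] -12 -> 36
Changed element was NOT the min; min changes only if 36 < -15.
New min = -15; changed? no

Answer: no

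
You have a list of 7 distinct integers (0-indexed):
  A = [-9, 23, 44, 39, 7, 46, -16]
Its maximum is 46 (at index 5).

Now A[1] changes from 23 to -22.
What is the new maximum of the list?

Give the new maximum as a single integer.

Old max = 46 (at index 5)
Change: A[1] 23 -> -22
Changed element was NOT the old max.
  New max = max(old_max, new_val) = max(46, -22) = 46

Answer: 46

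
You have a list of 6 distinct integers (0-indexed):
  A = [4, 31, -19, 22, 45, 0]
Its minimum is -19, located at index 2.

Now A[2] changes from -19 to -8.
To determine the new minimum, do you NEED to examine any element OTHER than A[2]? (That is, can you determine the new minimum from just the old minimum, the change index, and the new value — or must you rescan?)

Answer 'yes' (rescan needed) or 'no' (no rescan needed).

Old min = -19 at index 2
Change at index 2: -19 -> -8
Index 2 WAS the min and new value -8 > old min -19. Must rescan other elements to find the new min.
Needs rescan: yes

Answer: yes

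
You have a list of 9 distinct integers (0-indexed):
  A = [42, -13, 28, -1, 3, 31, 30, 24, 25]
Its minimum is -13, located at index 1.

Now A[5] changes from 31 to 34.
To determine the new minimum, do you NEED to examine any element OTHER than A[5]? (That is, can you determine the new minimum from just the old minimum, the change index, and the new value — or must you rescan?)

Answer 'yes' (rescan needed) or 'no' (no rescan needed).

Old min = -13 at index 1
Change at index 5: 31 -> 34
Index 5 was NOT the min. New min = min(-13, 34). No rescan of other elements needed.
Needs rescan: no

Answer: no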